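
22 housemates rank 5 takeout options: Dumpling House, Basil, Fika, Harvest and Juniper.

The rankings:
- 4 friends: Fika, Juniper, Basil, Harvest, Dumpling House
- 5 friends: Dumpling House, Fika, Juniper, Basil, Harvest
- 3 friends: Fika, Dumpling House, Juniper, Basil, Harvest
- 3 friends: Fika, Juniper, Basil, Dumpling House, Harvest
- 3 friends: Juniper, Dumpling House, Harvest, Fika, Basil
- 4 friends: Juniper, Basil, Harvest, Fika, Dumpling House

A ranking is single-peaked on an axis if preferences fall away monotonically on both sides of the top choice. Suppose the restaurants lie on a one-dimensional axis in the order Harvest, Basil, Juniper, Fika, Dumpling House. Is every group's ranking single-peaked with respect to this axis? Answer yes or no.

Axis positions: Harvest=1, Basil=2, Juniper=3, Fika=4, Dumpling House=5.
Group 1 (peak Fika at position 4): ranking walks positions 4-3-2-1-5, expanding outward from the peak — single-peaked.
Group 2 (peak Dumpling House at position 5): ranking walks positions 5-4-3-2-1, expanding outward from the peak — single-peaked.
Group 3 (peak Fika at position 4): ranking walks positions 4-5-3-2-1, expanding outward from the peak — single-peaked.
Group 4 (peak Fika at position 4): ranking walks positions 4-3-2-5-1, expanding outward from the peak — single-peaked.
Group 5: ranking walks positions 3-5-1-4-2; Dumpling House is ranked above Fika even though Fika lies between Dumpling House and the peak Juniper on the axis — preferences dip and rise again. Not single-peaked.
Group 6 (peak Juniper at position 3): ranking walks positions 3-2-1-4-5, expanding outward from the peak — single-peaked.
Group 5 violates single-peakedness, so the profile is not single-peaked on this axis.

no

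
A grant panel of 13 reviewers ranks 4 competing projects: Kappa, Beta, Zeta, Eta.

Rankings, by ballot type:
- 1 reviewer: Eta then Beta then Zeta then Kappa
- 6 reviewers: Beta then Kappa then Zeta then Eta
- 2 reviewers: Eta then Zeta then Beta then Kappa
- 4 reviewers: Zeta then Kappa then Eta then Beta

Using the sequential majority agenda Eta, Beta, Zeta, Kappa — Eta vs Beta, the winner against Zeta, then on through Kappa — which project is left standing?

Round 1: Eta vs Beta — 7–6, Eta advances.
Round 2: Eta vs Zeta — 3–10, Zeta advances.
Round 3: Zeta vs Kappa — 7–6, Zeta advances.
Zeta survives the agenda.

Zeta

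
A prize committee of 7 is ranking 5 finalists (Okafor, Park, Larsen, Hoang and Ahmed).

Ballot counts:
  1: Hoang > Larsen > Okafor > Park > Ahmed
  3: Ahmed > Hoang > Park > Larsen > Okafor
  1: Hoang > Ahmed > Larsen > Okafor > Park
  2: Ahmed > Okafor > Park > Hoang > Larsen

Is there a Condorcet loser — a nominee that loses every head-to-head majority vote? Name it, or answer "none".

none

Head-to-head results (7 jurors):
Okafor vs Park: Okafor, 4–3.
Okafor vs Larsen: Larsen, 5–2.
Okafor vs Hoang: 2 for Okafor, 5 for Hoang — Hoang by 5–2.
Okafor vs Ahmed: 1 to 6, Ahmed.
Park vs Larsen: Park wins 5–2.
Park–Hoang: Hoang 5–2.
Park vs Ahmed: 1 for Park, 6 for Ahmed — Ahmed by 6–1.
Larsen vs Hoang: Hoang wins 7–0.
Larsen–Ahmed: Ahmed 6–1.
Hoang vs Ahmed: Ahmed wins 5–2.
Each nominee has at least one pairwise win (Okafor beats Park; Park beats Larsen; Larsen beats Okafor; Hoang beats Okafor; Ahmed beats Okafor) — no Condorcet loser.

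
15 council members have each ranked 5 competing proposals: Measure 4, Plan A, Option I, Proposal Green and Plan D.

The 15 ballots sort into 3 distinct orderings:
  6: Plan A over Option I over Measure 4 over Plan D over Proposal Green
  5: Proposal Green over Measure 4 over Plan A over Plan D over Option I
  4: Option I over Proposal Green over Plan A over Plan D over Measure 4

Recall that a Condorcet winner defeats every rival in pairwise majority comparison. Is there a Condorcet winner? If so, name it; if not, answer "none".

Pairwise majorities:
Measure 4–Plan A: Plan A 10–5.
Measure 4 vs Option I: Measure 4 preferred on 5 ballots; Option I wins 10–5.
Measure 4 vs Proposal Green: 6 to 9, Proposal Green.
Measure 4 vs Plan D: Measure 4 is ranked higher on 6+5 = 11 ballots, Plan D on 4. Measure 4 wins 11–4.
Plan A vs Option I: Plan A wins 11–4.
Plan A vs Proposal Green: Proposal Green, 9–6.
Plan A–Plan D: Plan A 15–0.
Option I vs Proposal Green: Option I is ranked higher on 6+4 = 10 ballots, Proposal Green on 5. Option I wins 10–5.
Option I vs Plan D: Option I is ranked higher on 6+4 = 10 ballots, Plan D on 5. Option I wins 10–5.
Proposal Green vs Plan D: 5+4 = 9 for Proposal Green, 6 for Plan D — Proposal Green by 9–6.
No option is unbeaten: Measure 4 loses to Plan A; Plan A loses to Proposal Green; Option I loses to Plan A; Proposal Green loses to Option I; Plan D loses to Measure 4. In particular Plan A beats Option I beats Proposal Green beats Plan A is a majority cycle — no Condorcet winner exists.

none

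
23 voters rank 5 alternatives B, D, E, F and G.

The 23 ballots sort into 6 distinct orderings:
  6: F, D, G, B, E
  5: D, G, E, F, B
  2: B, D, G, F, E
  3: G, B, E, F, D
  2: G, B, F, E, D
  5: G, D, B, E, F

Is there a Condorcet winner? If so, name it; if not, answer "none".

D

Head-to-head results (23 voters):
B vs D: D wins 16–7.
B vs E: B wins 18–5.
B vs F: B, 12–11.
B vs G: G, 21–2.
D vs E: D, 18–5.
D–F: D 12–11.
D vs G: D, 13–10.
E vs F: E, 13–10.
E–G: G 23–0.
F vs G: G wins 17–6.
D beats each of B, E, F, G — D is the Condorcet winner.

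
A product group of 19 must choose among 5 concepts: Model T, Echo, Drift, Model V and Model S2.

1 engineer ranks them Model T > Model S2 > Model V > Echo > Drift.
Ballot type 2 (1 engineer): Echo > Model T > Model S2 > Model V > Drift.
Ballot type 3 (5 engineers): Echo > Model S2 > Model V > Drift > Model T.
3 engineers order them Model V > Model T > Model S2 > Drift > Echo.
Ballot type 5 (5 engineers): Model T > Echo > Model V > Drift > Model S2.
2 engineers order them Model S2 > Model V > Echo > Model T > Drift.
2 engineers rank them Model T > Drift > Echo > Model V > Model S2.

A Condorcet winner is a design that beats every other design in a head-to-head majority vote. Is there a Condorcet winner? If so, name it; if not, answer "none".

Head-to-head results (19 engineers):
Model T vs Echo: Model T is ranked higher on 1+3+5+2 = 11 ballots, Echo on 8. Model T wins 11–8.
Model T vs Drift: Model T is ranked higher on 1+1+3+5+2+2 = 14 ballots, Drift on 5. Model T wins 14–5.
Model T vs Model V: Model T is ranked higher on 1+1+5+2 = 9 ballots, Model V on 10. Model V wins 10–9.
Model T vs Model S2: 1+1+3+5+2 = 12 for Model T, 7 for Model S2 — Model T by 12–7.
Echo vs Drift: 1+1+5+5+2 = 14 for Echo, 5 for Drift — Echo by 14–5.
Echo vs Model V: Echo preferred on 1+5+5+2 = 13 ballots; Echo wins 13–6.
Echo vs Model S2: 13 to 6, Echo.
Drift vs Model V: 2 for Drift, 17 for Model V — Model V by 17–2.
Drift vs Model S2: 7 to 12, Model S2.
Model V vs Model S2: Model V is ranked higher on 3+5+2 = 10 ballots, Model S2 on 9. Model V wins 10–9.
Every design loses at least once (Model T loses to Model V; Echo loses to Model T; Drift loses to Model T; Model V loses to Echo; Model S2 loses to Model T). The majority relation contains the cycle Model T > Echo > Model V > Model T, so there is no Condorcet winner.

none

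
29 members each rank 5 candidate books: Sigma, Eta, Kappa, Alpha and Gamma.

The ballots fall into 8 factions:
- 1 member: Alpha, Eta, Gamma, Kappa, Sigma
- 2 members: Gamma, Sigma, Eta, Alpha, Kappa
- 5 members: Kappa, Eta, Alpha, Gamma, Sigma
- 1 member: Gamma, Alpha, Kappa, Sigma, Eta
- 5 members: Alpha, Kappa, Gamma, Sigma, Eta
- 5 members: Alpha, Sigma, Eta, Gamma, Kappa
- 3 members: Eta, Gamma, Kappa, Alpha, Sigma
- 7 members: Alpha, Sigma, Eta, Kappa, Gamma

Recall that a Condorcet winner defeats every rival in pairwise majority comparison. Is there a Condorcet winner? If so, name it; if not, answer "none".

Alpha

Check each pair by majority over 29 ballots:
Sigma vs Eta: Sigma, 20–9.
Sigma vs Kappa: Kappa, 15–14.
Sigma vs Alpha: 2 to 27, Alpha.
Sigma–Gamma: Gamma 17–12.
Eta–Kappa: Eta 18–11.
Eta–Alpha: Alpha 19–10.
Eta vs Gamma: Eta wins 21–8.
Kappa vs Alpha: Kappa preferred on 5+3 = 8 ballots; Alpha wins 21–8.
Kappa vs Gamma: 5+5+7 = 17 for Kappa, 12 for Gamma — Kappa by 17–12.
Alpha vs Gamma: 1+5+5+5+7 = 23 for Alpha, 6 for Gamma — Alpha by 23–6.
Alpha wins every pairwise contest, so Alpha is the Condorcet winner.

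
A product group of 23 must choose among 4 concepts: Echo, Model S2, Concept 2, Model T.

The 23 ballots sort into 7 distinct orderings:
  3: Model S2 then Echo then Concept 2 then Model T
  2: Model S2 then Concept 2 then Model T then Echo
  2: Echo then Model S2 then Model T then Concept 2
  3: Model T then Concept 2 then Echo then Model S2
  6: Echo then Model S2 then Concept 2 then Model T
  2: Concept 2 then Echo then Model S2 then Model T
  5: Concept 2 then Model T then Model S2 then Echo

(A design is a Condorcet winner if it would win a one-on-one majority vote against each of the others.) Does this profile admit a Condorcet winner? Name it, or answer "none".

none

Check each pair by majority over 23 ballots:
Echo vs Model S2: Echo wins 13–10.
Echo vs Concept 2: Concept 2 wins 12–11.
Echo vs Model T: Echo, 13–10.
Model S2 vs Concept 2: Model S2 wins 13–10.
Model S2–Model T: Model S2 15–8.
Concept 2–Model T: Concept 2 18–5.
No design is unbeaten: Echo loses to Concept 2; Model S2 loses to Echo; Concept 2 loses to Model S2; Model T loses to Echo. In particular Echo → Model S2 → Concept 2 → Echo is a majority cycle — no Condorcet winner exists.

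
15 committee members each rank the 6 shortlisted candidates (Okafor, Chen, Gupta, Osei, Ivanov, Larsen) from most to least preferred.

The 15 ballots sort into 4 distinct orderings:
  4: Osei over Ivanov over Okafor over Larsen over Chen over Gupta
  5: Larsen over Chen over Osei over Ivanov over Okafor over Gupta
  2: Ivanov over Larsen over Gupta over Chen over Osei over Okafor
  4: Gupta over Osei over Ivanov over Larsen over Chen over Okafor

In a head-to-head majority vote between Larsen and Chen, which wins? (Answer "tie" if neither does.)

Ballots ranking Larsen above Chen: 4 + 5 + 2 + 4 = 15.
Ballots ranking Chen above Larsen: 15 − 15 = 0.
Larsen wins the head-to-head 15–0.

Larsen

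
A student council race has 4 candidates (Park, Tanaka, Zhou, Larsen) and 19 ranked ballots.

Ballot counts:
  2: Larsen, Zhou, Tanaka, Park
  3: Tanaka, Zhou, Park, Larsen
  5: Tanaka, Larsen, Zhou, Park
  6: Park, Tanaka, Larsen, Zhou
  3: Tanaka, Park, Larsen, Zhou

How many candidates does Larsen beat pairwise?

1

Larsen against each rival (19 voters):
Larsen–Park: Park 12–7.
Larsen vs Tanaka: Larsen is ranked higher on 2 ballots, Tanaka on 17. Tanaka wins 17–2.
Larsen vs Zhou: Larsen preferred on 2+5+6+3 = 16 ballots; Larsen wins 16–3.
Larsen beats Zhou; loses to Park, Tanaka — 1 pairwise win.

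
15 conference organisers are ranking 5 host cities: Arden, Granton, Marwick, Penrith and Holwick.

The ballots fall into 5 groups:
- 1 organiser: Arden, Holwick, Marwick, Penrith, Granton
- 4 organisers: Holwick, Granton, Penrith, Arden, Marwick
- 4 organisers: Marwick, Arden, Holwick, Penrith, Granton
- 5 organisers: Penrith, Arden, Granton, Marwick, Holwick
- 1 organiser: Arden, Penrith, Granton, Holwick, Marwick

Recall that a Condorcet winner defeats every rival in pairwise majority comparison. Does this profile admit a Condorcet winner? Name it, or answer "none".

none

Pairwise majorities:
Arden vs Granton: 11 to 4, Arden.
Arden vs Marwick: Arden wins 11–4.
Arden vs Penrith: Arden is ranked higher on 1+4+1 = 6 ballots, Penrith on 9. Penrith wins 9–6.
Arden vs Holwick: Arden wins 11–4.
Granton vs Marwick: 4+5+1 = 10 for Granton, 5 for Marwick — Granton by 10–5.
Granton vs Penrith: Penrith, 11–4.
Granton vs Holwick: 5+1 = 6 for Granton, 9 for Holwick — Holwick by 9–6.
Marwick vs Penrith: Marwick preferred on 1+4 = 5 ballots; Penrith wins 10–5.
Marwick vs Holwick: 4+5 = 9 for Marwick, 6 for Holwick — Marwick by 9–6.
Penrith–Holwick: Holwick 9–6.
No city is unbeaten: Arden loses to Penrith; Granton loses to Arden; Marwick loses to Arden; Penrith loses to Holwick; Holwick loses to Arden. In particular Arden > Holwick > Penrith > Arden is a majority cycle — no Condorcet winner exists.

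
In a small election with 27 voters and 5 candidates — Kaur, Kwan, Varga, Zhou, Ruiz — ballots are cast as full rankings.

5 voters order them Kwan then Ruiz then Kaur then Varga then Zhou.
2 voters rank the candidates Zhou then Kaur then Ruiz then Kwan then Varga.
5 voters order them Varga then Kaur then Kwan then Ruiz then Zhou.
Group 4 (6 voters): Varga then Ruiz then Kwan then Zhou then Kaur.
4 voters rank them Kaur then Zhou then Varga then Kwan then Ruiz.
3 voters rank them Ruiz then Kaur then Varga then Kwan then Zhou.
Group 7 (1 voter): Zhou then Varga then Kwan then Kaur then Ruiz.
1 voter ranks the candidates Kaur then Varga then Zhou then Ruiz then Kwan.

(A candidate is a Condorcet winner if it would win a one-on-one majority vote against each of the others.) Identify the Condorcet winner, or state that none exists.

Check each pair by majority over 27 ballots:
Kaur vs Kwan: Kaur, 15–12.
Kaur–Varga: Kaur 15–12.
Kaur vs Zhou: Kaur wins 18–9.
Kaur vs Ruiz: Ruiz wins 14–13.
Kwan vs Varga: Varga wins 20–7.
Kwan–Zhou: Kwan 19–8.
Kwan–Ruiz: Kwan 15–12.
Varga vs Zhou: Varga, 20–7.
Varga–Ruiz: Varga 17–10.
Zhou vs Ruiz: Ruiz, 19–8.
No candidate is unbeaten: Kaur loses to Ruiz; Kwan loses to Kaur; Varga loses to Kaur; Zhou loses to Kaur; Ruiz loses to Kwan. In particular Kaur → Kwan → Ruiz → Kaur is a majority cycle — no Condorcet winner exists.

none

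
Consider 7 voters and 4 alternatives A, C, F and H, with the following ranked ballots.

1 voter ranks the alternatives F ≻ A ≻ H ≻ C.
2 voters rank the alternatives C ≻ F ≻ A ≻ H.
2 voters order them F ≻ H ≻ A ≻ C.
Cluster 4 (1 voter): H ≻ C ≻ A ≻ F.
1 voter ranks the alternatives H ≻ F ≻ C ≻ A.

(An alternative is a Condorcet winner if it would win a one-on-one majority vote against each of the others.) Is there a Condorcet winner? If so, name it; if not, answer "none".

F

Pairwise majorities:
A vs C: 1+2 = 3 for A, 4 for C — C by 4–3.
A vs F: A preferred on 1 ballot; F wins 6–1.
A vs H: A preferred on 1+2 = 3 ballots; H wins 4–3.
C vs F: C is ranked higher on 2+1 = 3 ballots, F on 4. F wins 4–3.
C vs H: C is ranked higher on 2 ballots, H on 5. H wins 5–2.
F vs H: F is ranked higher on 1+2+2 = 5 ballots, H on 2. F wins 5–2.
F beats each of A, C, H — F is the Condorcet winner.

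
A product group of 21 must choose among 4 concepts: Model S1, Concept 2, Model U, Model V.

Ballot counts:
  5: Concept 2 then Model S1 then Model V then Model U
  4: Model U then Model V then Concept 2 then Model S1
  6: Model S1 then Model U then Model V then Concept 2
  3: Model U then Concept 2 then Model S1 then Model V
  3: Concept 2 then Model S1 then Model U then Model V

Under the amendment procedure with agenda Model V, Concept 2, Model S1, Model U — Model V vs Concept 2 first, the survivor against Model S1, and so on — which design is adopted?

Model U

Round 1: Model V vs Concept 2 — 10–11, Concept 2 advances.
Round 2: Concept 2 vs Model S1 — 15–6, Concept 2 advances.
Round 3: Concept 2 vs Model U — 8–13, Model U advances.
Model U survives the agenda.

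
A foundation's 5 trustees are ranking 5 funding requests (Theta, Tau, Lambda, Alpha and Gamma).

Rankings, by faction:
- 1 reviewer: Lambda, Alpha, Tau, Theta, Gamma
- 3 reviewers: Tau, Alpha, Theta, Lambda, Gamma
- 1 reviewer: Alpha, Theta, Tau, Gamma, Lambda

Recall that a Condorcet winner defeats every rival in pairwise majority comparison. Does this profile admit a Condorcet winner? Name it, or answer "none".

Tau

Pairwise majorities:
Theta vs Tau: Theta is ranked higher on 1 ballot, Tau on 4. Tau wins 4–1.
Theta vs Lambda: 3+1 = 4 for Theta, 1 for Lambda — Theta by 4–1.
Theta vs Alpha: 0 for Theta, 5 for Alpha — Alpha by 5–0.
Theta vs Gamma: Theta preferred on 1+3+1 = 5 ballots; Theta wins 5–0.
Tau vs Lambda: 3+1 = 4 for Tau, 1 for Lambda — Tau by 4–1.
Tau vs Alpha: 3 to 2, Tau.
Tau vs Gamma: 5 to 0, Tau.
Lambda vs Alpha: Lambda preferred on 1 ballot; Alpha wins 4–1.
Lambda vs Gamma: 1+3 = 4 for Lambda, 1 for Gamma — Lambda by 4–1.
Alpha vs Gamma: Alpha preferred on 1+3+1 = 5 ballots; Alpha wins 5–0.
Only Tau has no losses; Tau is the Condorcet winner.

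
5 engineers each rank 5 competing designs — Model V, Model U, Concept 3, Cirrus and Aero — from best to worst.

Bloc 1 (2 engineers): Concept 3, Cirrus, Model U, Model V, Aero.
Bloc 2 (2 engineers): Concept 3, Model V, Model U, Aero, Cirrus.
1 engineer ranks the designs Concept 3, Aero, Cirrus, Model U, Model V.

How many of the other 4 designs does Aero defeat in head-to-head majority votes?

Aero against each rival (5 engineers):
Aero vs Model V: 1 for Aero, 4 for Model V — Model V by 4–1.
Aero vs Model U: Model U wins 4–1.
Aero vs Concept 3: 0 to 5, Concept 3.
Aero vs Cirrus: Aero wins 3–2.
Aero beats Cirrus; loses to Model V, Model U, Concept 3 — 1 pairwise win.

1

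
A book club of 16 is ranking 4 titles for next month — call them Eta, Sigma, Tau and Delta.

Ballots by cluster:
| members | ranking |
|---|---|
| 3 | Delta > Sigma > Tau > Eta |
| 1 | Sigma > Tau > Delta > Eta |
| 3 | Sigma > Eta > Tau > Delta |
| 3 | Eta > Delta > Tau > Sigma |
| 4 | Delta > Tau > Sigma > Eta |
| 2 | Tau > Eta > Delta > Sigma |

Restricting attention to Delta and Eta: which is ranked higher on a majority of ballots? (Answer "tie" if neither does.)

Ballots ranking Delta above Eta: 3 + 1 + 4 = 8.
Ballots ranking Eta above Delta: 16 − 8 = 8.
8–8: the pair ties.

tie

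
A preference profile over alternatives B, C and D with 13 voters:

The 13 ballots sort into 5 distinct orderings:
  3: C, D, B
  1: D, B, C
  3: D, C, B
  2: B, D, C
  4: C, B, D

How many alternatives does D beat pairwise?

D against each rival (13 voters):
D vs B: D wins 7–6.
D vs C: D preferred on 1+3+2 = 6 ballots; C wins 7–6.
D beats B; loses to C — 1 pairwise win.

1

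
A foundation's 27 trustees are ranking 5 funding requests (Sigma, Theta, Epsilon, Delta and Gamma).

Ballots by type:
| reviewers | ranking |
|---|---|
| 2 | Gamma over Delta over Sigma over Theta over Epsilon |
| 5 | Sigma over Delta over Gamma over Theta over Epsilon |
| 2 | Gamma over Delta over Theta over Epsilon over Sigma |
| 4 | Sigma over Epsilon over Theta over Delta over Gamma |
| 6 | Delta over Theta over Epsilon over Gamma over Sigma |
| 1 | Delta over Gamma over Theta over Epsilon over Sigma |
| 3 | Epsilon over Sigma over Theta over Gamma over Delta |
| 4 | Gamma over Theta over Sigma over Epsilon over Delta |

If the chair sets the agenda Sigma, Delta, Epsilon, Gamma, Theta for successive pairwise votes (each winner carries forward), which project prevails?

Round 1: Sigma vs Delta — 16–11, Sigma advances.
Round 2: Sigma vs Epsilon — 15–12, Sigma advances.
Round 3: Sigma vs Gamma — 12–15, Gamma advances.
Round 4: Gamma vs Theta — 14–13, Gamma advances.
The agenda winner is Gamma.

Gamma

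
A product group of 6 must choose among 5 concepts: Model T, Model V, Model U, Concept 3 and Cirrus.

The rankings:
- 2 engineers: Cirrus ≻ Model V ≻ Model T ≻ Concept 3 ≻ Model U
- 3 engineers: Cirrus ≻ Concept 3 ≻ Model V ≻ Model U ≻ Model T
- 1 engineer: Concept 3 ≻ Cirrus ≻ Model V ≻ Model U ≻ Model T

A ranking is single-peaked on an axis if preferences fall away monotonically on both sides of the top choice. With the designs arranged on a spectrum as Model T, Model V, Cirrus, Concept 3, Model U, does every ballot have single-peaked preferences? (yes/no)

Axis positions: Model T=1, Model V=2, Cirrus=3, Concept 3=4, Model U=5.
Group 1 (peak Cirrus at position 3): ranking walks positions 3-2-1-4-5, expanding outward from the peak — single-peaked.
Group 2 (peak Cirrus at position 3): ranking walks positions 3-4-2-5-1, expanding outward from the peak — single-peaked.
Group 3 (peak Concept 3 at position 4): ranking walks positions 4-3-2-5-1, expanding outward from the peak — single-peaked.
Every ranking is single-peaked on this axis.

yes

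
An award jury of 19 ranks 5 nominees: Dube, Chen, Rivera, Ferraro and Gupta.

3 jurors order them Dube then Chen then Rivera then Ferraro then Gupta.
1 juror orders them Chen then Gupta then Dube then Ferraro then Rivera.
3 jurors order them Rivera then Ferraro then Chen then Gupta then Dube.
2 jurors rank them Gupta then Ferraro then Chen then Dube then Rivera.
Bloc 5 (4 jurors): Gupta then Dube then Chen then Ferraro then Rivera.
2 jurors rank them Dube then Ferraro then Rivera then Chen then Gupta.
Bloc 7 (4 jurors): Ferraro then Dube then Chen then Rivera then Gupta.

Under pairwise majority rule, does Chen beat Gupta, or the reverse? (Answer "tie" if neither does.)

Ballots ranking Chen above Gupta: 3 + 1 + 3 + 2 + 4 = 13.
Ballots ranking Gupta above Chen: 19 − 13 = 6.
Chen wins the head-to-head 13–6.

Chen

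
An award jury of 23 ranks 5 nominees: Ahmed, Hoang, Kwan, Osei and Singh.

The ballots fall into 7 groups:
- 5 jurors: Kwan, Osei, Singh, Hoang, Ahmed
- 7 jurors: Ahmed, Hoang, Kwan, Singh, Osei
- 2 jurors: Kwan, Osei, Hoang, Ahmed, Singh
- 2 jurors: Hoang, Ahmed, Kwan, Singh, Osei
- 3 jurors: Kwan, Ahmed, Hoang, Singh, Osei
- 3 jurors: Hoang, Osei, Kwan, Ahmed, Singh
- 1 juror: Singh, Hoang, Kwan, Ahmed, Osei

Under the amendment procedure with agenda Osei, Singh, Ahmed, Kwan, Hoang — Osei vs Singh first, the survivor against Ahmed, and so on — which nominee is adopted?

Hoang

Round 1: Osei vs Singh — 10–13, Singh advances.
Round 2: Singh vs Ahmed — 6–17, Ahmed advances.
Round 3: Ahmed vs Kwan — 9–14, Kwan advances.
Round 4: Kwan vs Hoang — 10–13, Hoang advances.
Hoang survives the agenda.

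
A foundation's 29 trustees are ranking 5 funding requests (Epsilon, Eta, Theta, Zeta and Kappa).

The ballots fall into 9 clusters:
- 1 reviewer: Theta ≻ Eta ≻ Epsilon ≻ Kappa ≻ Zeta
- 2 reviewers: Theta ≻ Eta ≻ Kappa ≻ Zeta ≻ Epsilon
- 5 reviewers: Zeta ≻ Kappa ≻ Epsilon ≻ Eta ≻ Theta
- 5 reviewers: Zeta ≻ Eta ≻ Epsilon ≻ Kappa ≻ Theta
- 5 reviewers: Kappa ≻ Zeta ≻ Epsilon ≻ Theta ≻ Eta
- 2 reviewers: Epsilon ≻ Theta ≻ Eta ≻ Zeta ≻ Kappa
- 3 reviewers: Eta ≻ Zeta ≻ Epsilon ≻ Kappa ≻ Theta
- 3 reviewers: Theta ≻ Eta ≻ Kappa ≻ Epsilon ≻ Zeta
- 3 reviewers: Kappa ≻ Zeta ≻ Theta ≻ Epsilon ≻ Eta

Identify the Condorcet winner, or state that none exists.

Pairwise majorities:
Epsilon vs Eta: Epsilon, 15–14.
Epsilon vs Theta: Epsilon, 20–9.
Epsilon vs Zeta: Zeta, 23–6.
Epsilon–Kappa: Kappa 18–11.
Eta–Theta: Theta 16–13.
Eta vs Zeta: Zeta, 18–11.
Eta vs Kappa: Eta, 16–13.
Theta vs Zeta: Zeta wins 21–8.
Theta vs Kappa: Kappa, 21–8.
Zeta vs Kappa: Zeta wins 15–14.
Zeta wins every pairwise contest, so Zeta is the Condorcet winner.

Zeta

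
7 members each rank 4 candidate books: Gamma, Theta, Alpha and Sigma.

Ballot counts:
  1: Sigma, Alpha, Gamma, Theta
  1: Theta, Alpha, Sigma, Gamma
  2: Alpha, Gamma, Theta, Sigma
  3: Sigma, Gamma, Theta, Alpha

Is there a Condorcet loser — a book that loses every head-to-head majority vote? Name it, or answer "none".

Head-to-head results (7 members):
Gamma–Theta: Gamma 6–1.
Gamma vs Alpha: 3 to 4, Alpha.
Gamma vs Sigma: 2 for Gamma, 5 for Sigma — Sigma by 5–2.
Theta vs Alpha: 1+3 = 4 for Theta, 3 for Alpha — Theta by 4–3.
Theta vs Sigma: 1+2 = 3 for Theta, 4 for Sigma — Sigma by 4–3.
Alpha vs Sigma: Alpha is ranked higher on 1+2 = 3 ballots, Sigma on 4. Sigma wins 4–3.
Each book has at least one pairwise win (Gamma beats Theta; Theta beats Alpha; Alpha beats Gamma; Sigma beats Gamma) — no Condorcet loser.

none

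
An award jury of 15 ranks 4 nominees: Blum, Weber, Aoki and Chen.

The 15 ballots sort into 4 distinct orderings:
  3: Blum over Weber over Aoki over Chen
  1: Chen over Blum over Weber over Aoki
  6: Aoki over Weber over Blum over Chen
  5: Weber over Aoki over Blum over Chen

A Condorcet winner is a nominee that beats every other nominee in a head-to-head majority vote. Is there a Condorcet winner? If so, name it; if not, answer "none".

Head-to-head results (15 jurors):
Blum vs Weber: Weber wins 11–4.
Blum vs Aoki: Blum preferred on 3+1 = 4 ballots; Aoki wins 11–4.
Blum vs Chen: 14 to 1, Blum.
Weber vs Aoki: Weber preferred on 3+1+5 = 9 ballots; Weber wins 9–6.
Weber vs Chen: 3+6+5 = 14 for Weber, 1 for Chen — Weber by 14–1.
Aoki vs Chen: Aoki is ranked higher on 3+6+5 = 14 ballots, Chen on 1. Aoki wins 14–1.
Weber defeats every rival head-to-head and is the Condorcet winner.

Weber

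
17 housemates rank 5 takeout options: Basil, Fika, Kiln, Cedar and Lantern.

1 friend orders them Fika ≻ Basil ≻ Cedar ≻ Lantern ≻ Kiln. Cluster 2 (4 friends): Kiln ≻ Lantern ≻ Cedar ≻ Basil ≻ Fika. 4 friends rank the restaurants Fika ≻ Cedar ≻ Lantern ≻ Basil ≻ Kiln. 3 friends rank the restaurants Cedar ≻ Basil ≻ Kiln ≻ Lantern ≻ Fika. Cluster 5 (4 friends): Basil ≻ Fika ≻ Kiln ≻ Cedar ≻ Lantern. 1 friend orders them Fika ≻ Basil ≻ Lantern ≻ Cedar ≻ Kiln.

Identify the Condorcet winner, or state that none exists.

none

Check each pair by majority over 17 ballots:
Basil vs Fika: Basil is ranked higher on 4+3+4 = 11 ballots, Fika on 6. Basil wins 11–6.
Basil vs Kiln: 1+4+3+4+1 = 13 for Basil, 4 for Kiln — Basil by 13–4.
Basil vs Cedar: 6 to 11, Cedar.
Basil vs Lantern: Basil is ranked higher on 1+3+4+1 = 9 ballots, Lantern on 8. Basil wins 9–8.
Fika vs Kiln: Fika is ranked higher on 1+4+4+1 = 10 ballots, Kiln on 7. Fika wins 10–7.
Fika vs Cedar: 1+4+4+1 = 10 for Fika, 7 for Cedar — Fika by 10–7.
Fika vs Lantern: Fika is ranked higher on 1+4+4+1 = 10 ballots, Lantern on 7. Fika wins 10–7.
Kiln vs Cedar: 4+4 = 8 for Kiln, 9 for Cedar — Cedar by 9–8.
Kiln vs Lantern: 11 to 6, Kiln.
Cedar vs Lantern: Cedar is ranked higher on 1+4+3+4 = 12 ballots, Lantern on 5. Cedar wins 12–5.
No restaurant is unbeaten: Basil loses to Cedar; Fika loses to Basil; Kiln loses to Basil; Cedar loses to Fika; Lantern loses to Basil. In particular Basil → Fika → Cedar → Basil is a majority cycle — no Condorcet winner exists.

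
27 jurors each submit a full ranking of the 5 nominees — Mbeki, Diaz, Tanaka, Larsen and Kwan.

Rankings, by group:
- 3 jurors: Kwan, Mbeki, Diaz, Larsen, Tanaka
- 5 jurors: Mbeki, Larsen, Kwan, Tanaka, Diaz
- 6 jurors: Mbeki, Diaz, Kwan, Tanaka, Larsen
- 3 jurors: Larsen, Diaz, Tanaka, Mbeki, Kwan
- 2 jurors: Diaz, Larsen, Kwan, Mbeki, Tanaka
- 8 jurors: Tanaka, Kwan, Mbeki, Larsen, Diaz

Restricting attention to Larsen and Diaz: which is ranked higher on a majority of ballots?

Ballots ranking Larsen above Diaz: 5 + 3 + 8 = 16.
Ballots ranking Diaz above Larsen: 27 − 16 = 11.
Larsen wins the head-to-head 16–11.

Larsen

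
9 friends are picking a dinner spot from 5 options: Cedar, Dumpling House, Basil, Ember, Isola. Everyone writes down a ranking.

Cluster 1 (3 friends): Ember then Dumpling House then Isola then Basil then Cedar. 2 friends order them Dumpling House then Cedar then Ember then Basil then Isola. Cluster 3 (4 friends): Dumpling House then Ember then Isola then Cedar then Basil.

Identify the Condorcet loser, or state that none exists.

Pairwise majorities:
Cedar vs Dumpling House: Dumpling House wins 9–0.
Cedar vs Basil: Cedar, 6–3.
Cedar vs Ember: Cedar is ranked higher on 2 ballots, Ember on 7. Ember wins 7–2.
Cedar vs Isola: Isola, 7–2.
Dumpling House vs Basil: Dumpling House is ranked higher on 3+2+4 = 9 ballots, Basil on 0. Dumpling House wins 9–0.
Dumpling House vs Ember: Dumpling House preferred on 2+4 = 6 ballots; Dumpling House wins 6–3.
Dumpling House vs Isola: 3+2+4 = 9 for Dumpling House, 0 for Isola — Dumpling House by 9–0.
Basil–Ember: Ember 9–0.
Basil vs Isola: 2 for Basil, 7 for Isola — Isola by 7–2.
Ember vs Isola: Ember is ranked higher on 3+2+4 = 9 ballots, Isola on 0. Ember wins 9–0.
Only Basil has no wins; Basil is the Condorcet loser.

Basil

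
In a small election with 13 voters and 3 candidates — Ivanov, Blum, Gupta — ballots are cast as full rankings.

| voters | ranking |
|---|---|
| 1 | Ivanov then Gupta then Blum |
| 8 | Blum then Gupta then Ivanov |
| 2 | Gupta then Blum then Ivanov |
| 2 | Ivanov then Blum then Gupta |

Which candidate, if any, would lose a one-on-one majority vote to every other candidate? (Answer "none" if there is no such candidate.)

Pairwise majorities:
Ivanov vs Blum: 1+2 = 3 for Ivanov, 10 for Blum — Blum by 10–3.
Ivanov–Gupta: Gupta 10–3.
Blum vs Gupta: Blum wins 10–3.
Ivanov is beaten in every head-to-head and is the Condorcet loser.

Ivanov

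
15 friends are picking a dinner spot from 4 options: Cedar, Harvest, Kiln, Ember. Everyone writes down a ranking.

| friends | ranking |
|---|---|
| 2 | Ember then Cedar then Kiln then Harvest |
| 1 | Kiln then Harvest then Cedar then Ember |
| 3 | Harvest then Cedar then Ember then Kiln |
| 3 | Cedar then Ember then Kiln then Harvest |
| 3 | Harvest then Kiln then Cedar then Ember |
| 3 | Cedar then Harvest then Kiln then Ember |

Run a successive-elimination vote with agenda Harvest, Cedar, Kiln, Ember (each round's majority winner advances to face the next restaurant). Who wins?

Cedar

Round 1: Harvest vs Cedar — 7–8, Cedar advances.
Round 2: Cedar vs Kiln — 11–4, Cedar advances.
Round 3: Cedar vs Ember — 13–2, Cedar advances.
The agenda winner is Cedar.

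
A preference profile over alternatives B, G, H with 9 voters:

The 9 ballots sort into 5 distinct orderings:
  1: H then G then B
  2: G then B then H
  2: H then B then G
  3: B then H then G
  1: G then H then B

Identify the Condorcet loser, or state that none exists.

G

Pairwise majorities:
B vs G: B wins 5–4.
B vs H: B wins 5–4.
G vs H: G is ranked higher on 2+1 = 3 ballots, H on 6. H wins 6–3.
G is beaten in every head-to-head and is the Condorcet loser.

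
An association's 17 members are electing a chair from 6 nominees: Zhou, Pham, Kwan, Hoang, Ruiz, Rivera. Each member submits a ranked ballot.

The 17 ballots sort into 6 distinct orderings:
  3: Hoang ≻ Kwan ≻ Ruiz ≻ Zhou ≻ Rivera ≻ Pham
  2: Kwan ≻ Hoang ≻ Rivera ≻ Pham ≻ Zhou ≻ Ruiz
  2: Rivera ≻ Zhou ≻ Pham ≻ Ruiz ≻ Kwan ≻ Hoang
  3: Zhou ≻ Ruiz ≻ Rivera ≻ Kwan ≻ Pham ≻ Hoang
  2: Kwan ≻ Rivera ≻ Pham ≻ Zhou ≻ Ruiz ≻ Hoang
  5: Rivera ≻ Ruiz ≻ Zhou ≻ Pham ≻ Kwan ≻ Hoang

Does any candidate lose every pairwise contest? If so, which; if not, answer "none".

Pairwise majorities:
Zhou vs Pham: 13 to 4, Zhou.
Zhou vs Kwan: 2+3+5 = 10 for Zhou, 7 for Kwan — Zhou by 10–7.
Zhou vs Hoang: Zhou wins 12–5.
Zhou vs Ruiz: Zhou is ranked higher on 2+2+3+2 = 9 ballots, Ruiz on 8. Zhou wins 9–8.
Zhou vs Rivera: Zhou preferred on 3+3 = 6 ballots; Rivera wins 11–6.
Pham vs Kwan: 7 to 10, Kwan.
Pham vs Hoang: Pham wins 12–5.
Pham vs Ruiz: Pham preferred on 2+2+2 = 6 ballots; Ruiz wins 11–6.
Pham vs Rivera: Pham is ranked higher on 0 ballots, Rivera on 17. Rivera wins 17–0.
Kwan vs Hoang: Kwan wins 14–3.
Kwan vs Ruiz: Ruiz, 10–7.
Kwan–Rivera: Rivera 10–7.
Hoang vs Ruiz: Hoang is ranked higher on 3+2 = 5 ballots, Ruiz on 12. Ruiz wins 12–5.
Hoang vs Rivera: 5 to 12, Rivera.
Ruiz–Rivera: Rivera 11–6.
Hoang loses to every other candidate — it is the Condorcet loser.

Hoang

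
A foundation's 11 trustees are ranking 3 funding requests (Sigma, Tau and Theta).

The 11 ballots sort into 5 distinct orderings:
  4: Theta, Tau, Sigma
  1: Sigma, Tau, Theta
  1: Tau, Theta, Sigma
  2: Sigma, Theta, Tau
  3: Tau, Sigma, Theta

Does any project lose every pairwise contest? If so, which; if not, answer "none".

Pairwise majorities:
Sigma vs Tau: Tau wins 8–3.
Sigma vs Theta: Sigma is ranked higher on 1+2+3 = 6 ballots, Theta on 5. Sigma wins 6–5.
Tau vs Theta: 5 to 6, Theta.
No project is winless: Sigma beats Theta; Tau beats Sigma; Theta beats Tau. There is no Condorcet loser.

none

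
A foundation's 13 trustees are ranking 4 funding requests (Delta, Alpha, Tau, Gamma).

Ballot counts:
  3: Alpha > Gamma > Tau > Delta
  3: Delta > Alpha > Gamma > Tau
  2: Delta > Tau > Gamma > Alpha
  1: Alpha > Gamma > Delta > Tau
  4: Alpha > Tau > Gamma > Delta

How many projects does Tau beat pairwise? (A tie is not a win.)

1

Tau against each rival (13 reviewers):
Tau–Delta: Tau 7–6.
Tau vs Alpha: Alpha wins 11–2.
Tau–Gamma: Gamma 7–6.
Tau beats Delta; loses to Alpha, Gamma — 1 pairwise win.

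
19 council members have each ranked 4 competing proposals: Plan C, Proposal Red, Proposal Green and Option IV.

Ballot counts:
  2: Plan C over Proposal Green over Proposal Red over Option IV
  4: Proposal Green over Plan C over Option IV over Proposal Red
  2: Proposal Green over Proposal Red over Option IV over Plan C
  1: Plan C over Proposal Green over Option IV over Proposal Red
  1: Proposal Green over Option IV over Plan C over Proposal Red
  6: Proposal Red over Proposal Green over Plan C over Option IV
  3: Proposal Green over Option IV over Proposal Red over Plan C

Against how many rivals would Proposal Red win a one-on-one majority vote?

2

Proposal Red against each rival (19 council members):
Proposal Red vs Plan C: Proposal Red is ranked higher on 2+6+3 = 11 ballots, Plan C on 8. Proposal Red wins 11–8.
Proposal Red–Proposal Green: Proposal Green 13–6.
Proposal Red–Option IV: Proposal Red 10–9.
Proposal Red beats Plan C, Option IV; loses to Proposal Green — 2 pairwise wins.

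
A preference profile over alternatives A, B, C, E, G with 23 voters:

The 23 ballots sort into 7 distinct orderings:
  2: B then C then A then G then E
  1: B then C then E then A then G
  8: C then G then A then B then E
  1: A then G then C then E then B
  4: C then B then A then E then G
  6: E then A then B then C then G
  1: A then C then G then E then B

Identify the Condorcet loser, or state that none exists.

E

Pairwise majorities:
A vs B: A preferred on 8+1+6+1 = 16 ballots; A wins 16–7.
A vs C: C wins 15–8.
A vs E: A is ranked higher on 2+8+1+4+1 = 16 ballots, E on 7. A wins 16–7.
A vs G: 2+1+1+4+6+1 = 15 for A, 8 for G — A by 15–8.
B vs C: C, 14–9.
B–E: B 15–8.
B vs G: B is ranked higher on 2+1+4+6 = 13 ballots, G on 10. B wins 13–10.
C vs E: 17 to 6, C.
C vs G: C wins 22–1.
E vs G: E preferred on 1+4+6 = 11 ballots; G wins 12–11.
E loses to every other alternative — it is the Condorcet loser.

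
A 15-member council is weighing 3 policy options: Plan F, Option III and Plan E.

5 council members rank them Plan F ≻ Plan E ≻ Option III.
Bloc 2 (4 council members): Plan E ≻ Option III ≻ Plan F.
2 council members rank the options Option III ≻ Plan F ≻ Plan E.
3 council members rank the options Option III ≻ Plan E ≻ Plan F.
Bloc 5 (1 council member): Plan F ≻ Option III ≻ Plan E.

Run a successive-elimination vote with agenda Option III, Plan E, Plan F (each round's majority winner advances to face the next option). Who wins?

Round 1: Option III vs Plan E — 6–9, Plan E advances.
Round 2: Plan E vs Plan F — 7–8, Plan F advances.
Plan F survives the agenda.

Plan F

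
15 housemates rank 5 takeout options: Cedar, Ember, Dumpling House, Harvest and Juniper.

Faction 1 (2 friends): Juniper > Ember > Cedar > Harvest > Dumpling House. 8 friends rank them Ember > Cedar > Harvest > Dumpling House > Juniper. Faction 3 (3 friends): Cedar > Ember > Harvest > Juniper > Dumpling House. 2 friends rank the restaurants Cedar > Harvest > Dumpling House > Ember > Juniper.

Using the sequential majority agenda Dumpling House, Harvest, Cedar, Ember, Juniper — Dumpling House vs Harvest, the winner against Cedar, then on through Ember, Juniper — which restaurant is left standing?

Ember

Round 1: Dumpling House vs Harvest — 0–15, Harvest advances.
Round 2: Harvest vs Cedar — 0–15, Cedar advances.
Round 3: Cedar vs Ember — 5–10, Ember advances.
Round 4: Ember vs Juniper — 13–2, Ember advances.
The agenda winner is Ember.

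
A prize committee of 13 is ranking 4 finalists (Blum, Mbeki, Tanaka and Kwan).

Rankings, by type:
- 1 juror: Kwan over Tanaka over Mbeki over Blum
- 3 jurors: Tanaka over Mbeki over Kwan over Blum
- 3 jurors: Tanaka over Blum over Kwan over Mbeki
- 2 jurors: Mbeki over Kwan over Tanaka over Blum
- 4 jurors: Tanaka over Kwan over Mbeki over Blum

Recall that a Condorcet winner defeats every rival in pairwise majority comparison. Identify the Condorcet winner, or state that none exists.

Head-to-head results (13 jurors):
Blum vs Mbeki: Mbeki, 10–3.
Blum vs Tanaka: Tanaka wins 13–0.
Blum–Kwan: Kwan 10–3.
Mbeki vs Tanaka: Tanaka wins 11–2.
Mbeki vs Kwan: Mbeki is ranked higher on 3+2 = 5 ballots, Kwan on 8. Kwan wins 8–5.
Tanaka vs Kwan: Tanaka, 10–3.
Tanaka beats each of Blum, Mbeki, Kwan — Tanaka is the Condorcet winner.

Tanaka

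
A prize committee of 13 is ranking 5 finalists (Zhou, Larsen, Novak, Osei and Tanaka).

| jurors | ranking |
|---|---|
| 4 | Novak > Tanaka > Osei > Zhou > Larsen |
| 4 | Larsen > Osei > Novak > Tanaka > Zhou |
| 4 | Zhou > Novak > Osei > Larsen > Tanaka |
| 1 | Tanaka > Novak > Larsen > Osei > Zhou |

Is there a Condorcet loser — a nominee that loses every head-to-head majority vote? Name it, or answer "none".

Pairwise majorities:
Zhou vs Larsen: Zhou preferred on 4+4 = 8 ballots; Zhou wins 8–5.
Zhou vs Novak: Novak, 9–4.
Zhou vs Osei: 4 for Zhou, 9 for Osei — Osei by 9–4.
Zhou vs Tanaka: Zhou is ranked higher on 4 ballots, Tanaka on 9. Tanaka wins 9–4.
Larsen vs Novak: Novak, 9–4.
Larsen vs Osei: Osei wins 8–5.
Larsen–Tanaka: Larsen 8–5.
Novak vs Osei: 9 to 4, Novak.
Novak vs Tanaka: Novak preferred on 4+4+4 = 12 ballots; Novak wins 12–1.
Osei–Tanaka: Osei 8–5.
Each nominee has at least one pairwise win (Zhou beats Larsen; Larsen beats Tanaka; Novak beats Zhou; Osei beats Zhou; Tanaka beats Zhou) — no Condorcet loser.

none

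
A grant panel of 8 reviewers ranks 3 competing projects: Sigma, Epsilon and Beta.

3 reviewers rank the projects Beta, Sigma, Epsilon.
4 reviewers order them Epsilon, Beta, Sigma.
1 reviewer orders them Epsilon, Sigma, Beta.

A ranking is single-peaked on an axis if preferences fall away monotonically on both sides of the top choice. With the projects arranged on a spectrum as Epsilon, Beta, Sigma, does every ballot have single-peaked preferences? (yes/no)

Axis positions: Epsilon=1, Beta=2, Sigma=3.
Cluster 1 (peak Beta at position 2): ranking walks positions 2-3-1, expanding outward from the peak — single-peaked.
Cluster 2 (peak Epsilon at position 1): ranking walks positions 1-2-3, expanding outward from the peak — single-peaked.
Cluster 3: ranking walks positions 1-3-2; Sigma is ranked above Beta even though Beta lies between Sigma and the peak Epsilon on the axis — preferences dip and rise again. Not single-peaked.
Cluster 3 violates single-peakedness, so the profile is not single-peaked on this axis.

no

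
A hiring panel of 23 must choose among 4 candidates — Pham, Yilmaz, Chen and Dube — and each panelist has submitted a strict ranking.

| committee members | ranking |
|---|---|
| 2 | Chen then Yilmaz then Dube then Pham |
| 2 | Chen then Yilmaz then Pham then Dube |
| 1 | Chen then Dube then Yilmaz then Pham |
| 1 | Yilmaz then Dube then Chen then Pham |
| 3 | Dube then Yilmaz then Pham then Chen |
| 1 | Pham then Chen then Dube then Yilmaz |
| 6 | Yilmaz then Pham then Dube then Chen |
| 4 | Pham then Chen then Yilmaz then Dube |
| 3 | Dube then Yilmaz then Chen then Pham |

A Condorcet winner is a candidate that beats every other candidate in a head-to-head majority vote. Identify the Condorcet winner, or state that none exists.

Head-to-head results (23 committee members):
Pham vs Yilmaz: Yilmaz wins 18–5.
Pham vs Chen: Pham is ranked higher on 3+1+6+4 = 14 ballots, Chen on 9. Pham wins 14–9.
Pham vs Dube: 13 to 10, Pham.
Yilmaz vs Chen: 1+3+6+3 = 13 for Yilmaz, 10 for Chen — Yilmaz by 13–10.
Yilmaz vs Dube: Yilmaz is ranked higher on 2+2+1+6+4 = 15 ballots, Dube on 8. Yilmaz wins 15–8.
Chen vs Dube: 10 to 13, Dube.
Yilmaz defeats every rival head-to-head and is the Condorcet winner.

Yilmaz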